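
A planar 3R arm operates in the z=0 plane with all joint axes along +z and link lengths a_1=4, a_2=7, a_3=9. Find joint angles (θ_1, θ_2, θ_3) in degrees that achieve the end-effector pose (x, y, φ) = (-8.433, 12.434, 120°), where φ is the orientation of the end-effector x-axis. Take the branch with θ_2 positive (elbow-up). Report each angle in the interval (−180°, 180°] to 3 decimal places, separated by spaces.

wrist centre = target − a_3·(cos φ, sin φ) = (-3.9330, 4.6398)
cos θ_2 = (36.9960−4²−7²)/(2·4·7) = -0.5001; θ_2 = 120.0048° (elbow-up)
β = atan2(4.6398,-3.9330) = 130.2870°; ψ = atan2(6.0619,0.4995) = 85.2895°
θ_1 = β − ψ = 44.9975°
θ_3 = φ − θ_1 − θ_2 = -45.0022° (wrapped to (-180°,180°])

44.997 120.005 -45.002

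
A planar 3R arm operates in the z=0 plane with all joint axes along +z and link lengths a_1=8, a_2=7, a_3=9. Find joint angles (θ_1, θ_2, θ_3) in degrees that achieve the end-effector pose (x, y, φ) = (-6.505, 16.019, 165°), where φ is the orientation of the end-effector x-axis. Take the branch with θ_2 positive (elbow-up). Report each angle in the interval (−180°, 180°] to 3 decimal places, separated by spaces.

59.999 45.001 60.000

wrist centre = target − a_3·(cos φ, sin φ) = (2.1883, 13.6896)
cos θ_2 = (192.1947−8²−7²)/(2·8·7) = 0.7071; θ_2 = 45.0009° (elbow-up)
β = atan2(13.6896,2.1883) = 80.9179°; ψ = atan2(4.9498,12.9497) = 20.9186°
θ_1 = β − ψ = 59.9993°
θ_3 = φ − θ_1 − θ_2 = 59.9998° (wrapped to (-180°,180°])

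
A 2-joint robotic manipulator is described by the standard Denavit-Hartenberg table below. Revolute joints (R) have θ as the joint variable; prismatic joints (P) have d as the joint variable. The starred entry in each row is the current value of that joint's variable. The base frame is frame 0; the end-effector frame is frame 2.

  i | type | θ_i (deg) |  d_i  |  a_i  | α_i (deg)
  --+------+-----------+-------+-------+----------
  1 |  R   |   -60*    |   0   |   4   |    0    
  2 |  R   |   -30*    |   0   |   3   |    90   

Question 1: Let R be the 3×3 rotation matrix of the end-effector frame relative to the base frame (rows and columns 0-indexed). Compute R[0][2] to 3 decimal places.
-1.000

End-effector z-axis (col 2 of R) = (-1.0000,-0.0000,0.0000)
R[0][2] = -1.0000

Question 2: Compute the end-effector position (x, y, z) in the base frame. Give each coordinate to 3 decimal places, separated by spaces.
2.000 -6.464 0.000

after link 1: o_1 = (2.0000, -3.4641, 0.0000)
after link 2: o_2 = (2.0000, -6.4641, 0.0000)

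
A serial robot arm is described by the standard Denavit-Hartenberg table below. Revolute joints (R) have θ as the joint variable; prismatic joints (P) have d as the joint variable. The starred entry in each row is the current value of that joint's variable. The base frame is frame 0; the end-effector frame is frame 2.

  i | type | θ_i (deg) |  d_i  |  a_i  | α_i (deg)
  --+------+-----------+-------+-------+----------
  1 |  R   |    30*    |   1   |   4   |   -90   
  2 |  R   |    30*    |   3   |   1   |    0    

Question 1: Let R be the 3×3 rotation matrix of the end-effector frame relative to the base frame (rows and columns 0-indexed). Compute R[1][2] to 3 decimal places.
0.866

End-effector z-axis (col 2 of R) = (-0.5000,0.8660,0.0000)
R[1][2] = 0.8660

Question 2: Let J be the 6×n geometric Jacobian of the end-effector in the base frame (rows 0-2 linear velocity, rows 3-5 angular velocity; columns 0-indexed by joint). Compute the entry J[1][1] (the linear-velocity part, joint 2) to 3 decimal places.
axis z_1 = (-0.5000,0.8660,0.0000); lever o_n−o_1 = (-0.7500,3.0311,-0.5000)
cross product → J_v[:, 1] = (-0.4330,-0.2500,-0.8660)
J_ω[:, 1] = z_1
entry J[1][1] = -0.2500

-0.250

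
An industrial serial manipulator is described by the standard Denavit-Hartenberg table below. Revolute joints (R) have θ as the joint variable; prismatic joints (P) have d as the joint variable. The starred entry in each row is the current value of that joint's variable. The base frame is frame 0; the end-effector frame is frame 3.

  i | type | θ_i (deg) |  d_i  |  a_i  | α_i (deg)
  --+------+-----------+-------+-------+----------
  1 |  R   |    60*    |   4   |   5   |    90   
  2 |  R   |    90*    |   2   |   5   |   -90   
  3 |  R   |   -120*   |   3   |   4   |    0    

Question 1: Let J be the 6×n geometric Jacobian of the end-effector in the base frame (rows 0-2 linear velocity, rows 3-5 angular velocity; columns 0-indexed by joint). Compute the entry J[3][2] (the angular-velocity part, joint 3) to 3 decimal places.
-0.500

axis z_2 = (-0.5000,-0.8660,0.0000); lever o_n−o_2 = (1.5000,-4.3301,-2.0000)
cross product → J_v[:, 2] = (1.7321,-1.0000,3.4641)
J_ω[:, 2] = z_2
entry J[3][2] = -0.5000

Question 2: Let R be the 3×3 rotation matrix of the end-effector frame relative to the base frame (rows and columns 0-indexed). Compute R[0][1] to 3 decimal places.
0.433

End-effector y-axis (col 1 of R) = (0.4330,-0.2500,0.8660)
R[0][1] = 0.4330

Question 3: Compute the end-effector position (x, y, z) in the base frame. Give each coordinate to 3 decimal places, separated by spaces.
after link 1: o_1 = (2.5000, 4.3301, 4.0000)
after link 2: o_2 = (4.2321, 3.3301, 9.0000)
after link 3: o_3 = (5.7321, -1.0000, 7.0000)

5.732 -1.000 7.000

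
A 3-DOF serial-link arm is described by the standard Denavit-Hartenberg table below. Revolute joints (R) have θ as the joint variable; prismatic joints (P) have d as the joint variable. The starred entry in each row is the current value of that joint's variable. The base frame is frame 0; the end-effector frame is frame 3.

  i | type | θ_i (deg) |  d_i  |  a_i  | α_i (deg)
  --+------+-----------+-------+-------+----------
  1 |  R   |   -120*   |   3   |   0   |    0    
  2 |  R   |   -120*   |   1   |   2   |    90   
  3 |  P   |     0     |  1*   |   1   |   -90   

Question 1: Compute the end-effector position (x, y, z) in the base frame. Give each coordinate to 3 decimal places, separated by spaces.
-0.634 3.098 4.000

after link 1: o_1 = (0.0000, 0.0000, 3.0000)
after link 2: o_2 = (-1.0000, 1.7321, 4.0000)
after link 3: o_3 = (-0.6340, 3.0981, 4.0000)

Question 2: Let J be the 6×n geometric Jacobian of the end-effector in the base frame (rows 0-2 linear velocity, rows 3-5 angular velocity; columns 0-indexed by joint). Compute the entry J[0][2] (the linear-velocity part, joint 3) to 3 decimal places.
prismatic axis z_2 = (0.8660,0.5000,0.0000)
J_v[:, 2] = z_2; J_ω[:, 2] = (0,0,0)
entry J[0][2] = 0.8660

0.866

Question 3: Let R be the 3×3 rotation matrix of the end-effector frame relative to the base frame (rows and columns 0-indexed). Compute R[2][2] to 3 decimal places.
1.000

End-effector z-axis (col 2 of R) = (0.0000,0.0000,1.0000)
R[2][2] = 1.0000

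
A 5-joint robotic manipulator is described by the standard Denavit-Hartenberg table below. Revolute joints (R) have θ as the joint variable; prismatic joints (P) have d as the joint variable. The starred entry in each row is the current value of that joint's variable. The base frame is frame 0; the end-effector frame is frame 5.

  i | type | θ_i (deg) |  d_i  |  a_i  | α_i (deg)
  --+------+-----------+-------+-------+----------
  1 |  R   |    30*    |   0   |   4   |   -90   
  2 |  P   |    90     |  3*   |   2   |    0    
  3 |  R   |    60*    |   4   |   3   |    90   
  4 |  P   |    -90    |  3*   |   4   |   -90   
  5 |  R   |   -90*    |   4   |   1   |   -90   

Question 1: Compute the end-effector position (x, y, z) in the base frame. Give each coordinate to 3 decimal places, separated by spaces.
-1.554 2.567 -8.964

after link 1: o_1 = (3.4641, 2.0000, 0.0000)
after link 2: o_2 = (1.9641, 4.5981, -2.0000)
after link 3: o_3 = (-2.2859, 6.7631, -3.5000)
after link 4: o_4 = (1.0131, 4.0490, -6.0981)
after link 5: o_5 = (-1.5538, 2.5670, -8.9641)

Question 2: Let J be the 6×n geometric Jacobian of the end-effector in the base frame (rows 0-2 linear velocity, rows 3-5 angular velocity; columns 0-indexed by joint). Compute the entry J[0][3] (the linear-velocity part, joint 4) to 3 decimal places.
0.433

prismatic axis z_3 = (0.4330,0.2500,-0.8660)
J_v[:, 3] = z_3; J_ω[:, 3] = (0,0,0)
entry J[0][3] = 0.4330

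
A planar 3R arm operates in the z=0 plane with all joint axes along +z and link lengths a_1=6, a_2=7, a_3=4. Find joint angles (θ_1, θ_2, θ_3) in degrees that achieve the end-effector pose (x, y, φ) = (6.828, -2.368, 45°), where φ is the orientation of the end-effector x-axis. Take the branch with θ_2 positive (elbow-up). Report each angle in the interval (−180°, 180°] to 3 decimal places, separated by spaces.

-120.005 120.000 45.004

wrist centre = target − a_3·(cos φ, sin φ) = (3.9996, -5.1964)
cos θ_2 = (42.9994−6²−7²)/(2·6·7) = -0.5000; θ_2 = 120.0004° (elbow-up)
β = atan2(-5.1964,3.9996) = -52.4153°; ψ = atan2(6.0622,2.5000) = 67.5894°
θ_1 = β − ψ = -120.0047°
θ_3 = φ − θ_1 − θ_2 = 45.0043° (wrapped to (-180°,180°])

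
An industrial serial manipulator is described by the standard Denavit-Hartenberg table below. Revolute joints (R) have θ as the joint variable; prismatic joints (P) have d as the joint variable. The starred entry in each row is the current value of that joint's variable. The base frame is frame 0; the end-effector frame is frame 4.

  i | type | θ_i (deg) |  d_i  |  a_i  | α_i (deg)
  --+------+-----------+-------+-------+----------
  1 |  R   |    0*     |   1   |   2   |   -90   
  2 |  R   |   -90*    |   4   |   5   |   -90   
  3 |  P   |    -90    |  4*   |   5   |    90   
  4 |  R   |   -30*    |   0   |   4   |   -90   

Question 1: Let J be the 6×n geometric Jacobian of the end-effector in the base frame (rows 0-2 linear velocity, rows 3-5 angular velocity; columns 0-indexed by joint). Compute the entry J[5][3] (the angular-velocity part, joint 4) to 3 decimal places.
-1.000

axis z_3 = (-0.0000,0.0000,-1.0000); lever o_n−o_3 = (-2.0000,3.4641,0.0000)
cross product → J_v[:, 3] = (3.4641,2.0000,0.0000)
J_ω[:, 3] = z_3
entry J[5][3] = -1.0000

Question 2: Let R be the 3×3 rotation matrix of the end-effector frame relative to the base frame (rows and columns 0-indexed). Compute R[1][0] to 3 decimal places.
End-effector x-axis (col 0 of R) = (-0.5000,0.8660,0.0000)
R[1][0] = 0.8660

0.866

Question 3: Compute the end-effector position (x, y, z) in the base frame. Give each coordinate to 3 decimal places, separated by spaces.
4.000 12.464 6.000

after link 1: o_1 = (2.0000, 0.0000, 1.0000)
after link 2: o_2 = (2.0000, 4.0000, 6.0000)
after link 3: o_3 = (6.0000, 9.0000, 6.0000)
after link 4: o_4 = (4.0000, 12.4641, 6.0000)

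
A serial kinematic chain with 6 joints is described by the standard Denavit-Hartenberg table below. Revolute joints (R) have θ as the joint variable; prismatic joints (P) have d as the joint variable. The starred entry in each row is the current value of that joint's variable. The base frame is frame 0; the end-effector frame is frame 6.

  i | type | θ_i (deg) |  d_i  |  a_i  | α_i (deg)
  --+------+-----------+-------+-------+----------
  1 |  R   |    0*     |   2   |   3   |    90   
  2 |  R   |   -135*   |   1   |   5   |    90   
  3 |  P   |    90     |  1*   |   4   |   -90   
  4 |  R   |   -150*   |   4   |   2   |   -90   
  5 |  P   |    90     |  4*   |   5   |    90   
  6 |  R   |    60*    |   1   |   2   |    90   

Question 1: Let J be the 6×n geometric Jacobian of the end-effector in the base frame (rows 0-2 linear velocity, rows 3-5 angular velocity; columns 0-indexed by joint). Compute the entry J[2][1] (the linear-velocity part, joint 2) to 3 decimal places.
axis z_1 = (0.0000,-1.0000,0.0000); lever o_n−o_1 = (-10.2277,-5.2679,0.3282)
cross product → J_v[:, 1] = (-0.3282,-0.0000,-10.2277)
J_ω[:, 1] = z_1
entry J[2][1] = -10.2277

-10.228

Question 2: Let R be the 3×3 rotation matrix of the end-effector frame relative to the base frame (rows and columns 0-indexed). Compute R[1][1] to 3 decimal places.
0.866

End-effector y-axis (col 1 of R) = (-0.3536,0.8660,0.3536)
R[1][1] = 0.8660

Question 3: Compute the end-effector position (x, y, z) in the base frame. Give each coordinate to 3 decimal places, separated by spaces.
-7.228 -5.268 2.328

after link 1: o_1 = (3.0000, 0.0000, 2.0000)
after link 2: o_2 = (-0.5355, -1.0000, -1.5355)
after link 3: o_3 = (-1.2426, -5.0000, -0.8284)
after link 4: o_4 = (0.8787, -3.2679, 2.7071)
after link 5: o_5 = (-5.1063, -5.2679, 1.6211)
after link 6: o_6 = (-7.2277, -5.2679, 2.3282)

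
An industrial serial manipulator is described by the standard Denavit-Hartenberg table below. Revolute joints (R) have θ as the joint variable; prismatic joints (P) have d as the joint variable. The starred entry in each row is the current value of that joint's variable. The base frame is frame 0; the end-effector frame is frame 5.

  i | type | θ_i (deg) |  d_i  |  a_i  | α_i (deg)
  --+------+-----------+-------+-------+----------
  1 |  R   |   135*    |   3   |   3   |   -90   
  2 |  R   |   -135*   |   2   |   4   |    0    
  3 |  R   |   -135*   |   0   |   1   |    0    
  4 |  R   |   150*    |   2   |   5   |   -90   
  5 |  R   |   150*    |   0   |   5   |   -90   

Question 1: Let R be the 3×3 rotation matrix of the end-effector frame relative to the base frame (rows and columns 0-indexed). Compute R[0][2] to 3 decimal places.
End-effector z-axis (col 2 of R) = (-0.7891,-0.4356,-0.4330)
R[0][2] = -0.7891

-0.789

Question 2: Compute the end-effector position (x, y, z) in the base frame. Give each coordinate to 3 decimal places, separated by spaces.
after link 1: o_1 = (-2.1213, 2.1213, 3.0000)
after link 2: o_2 = (-1.5355, -1.2929, 5.8284)
after link 3: o_3 = (-1.5355, -1.2929, 4.8284)
after link 4: o_4 = (-1.1820, -4.4749, 9.1586)
after link 5: o_5 = (-0.9451, -1.1762, 5.4086)

-0.945 -1.176 5.409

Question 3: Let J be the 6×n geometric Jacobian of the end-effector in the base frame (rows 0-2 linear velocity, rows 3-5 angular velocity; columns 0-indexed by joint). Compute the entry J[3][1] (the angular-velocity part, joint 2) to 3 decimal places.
-0.707

axis z_1 = (-0.7071,-0.7071,0.0000); lever o_n−o_1 = (1.1762,-3.2975,2.4086)
cross product → J_v[:, 1] = (-1.7031,1.7031,3.1634)
J_ω[:, 1] = z_1
entry J[3][1] = -0.7071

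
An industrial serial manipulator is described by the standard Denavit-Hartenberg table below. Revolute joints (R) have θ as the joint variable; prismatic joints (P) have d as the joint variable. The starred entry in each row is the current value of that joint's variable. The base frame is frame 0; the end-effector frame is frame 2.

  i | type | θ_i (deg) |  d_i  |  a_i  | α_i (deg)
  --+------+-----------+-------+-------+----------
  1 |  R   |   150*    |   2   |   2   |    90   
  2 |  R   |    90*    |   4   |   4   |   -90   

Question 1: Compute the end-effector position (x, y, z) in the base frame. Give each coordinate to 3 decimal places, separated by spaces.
0.268 4.464 6.000

after link 1: o_1 = (-1.7321, 1.0000, 2.0000)
after link 2: o_2 = (0.2679, 4.4641, 6.0000)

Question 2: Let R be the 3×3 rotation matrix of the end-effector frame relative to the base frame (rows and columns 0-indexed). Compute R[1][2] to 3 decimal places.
End-effector z-axis (col 2 of R) = (0.8660,-0.5000,0.0000)
R[1][2] = -0.5000

-0.500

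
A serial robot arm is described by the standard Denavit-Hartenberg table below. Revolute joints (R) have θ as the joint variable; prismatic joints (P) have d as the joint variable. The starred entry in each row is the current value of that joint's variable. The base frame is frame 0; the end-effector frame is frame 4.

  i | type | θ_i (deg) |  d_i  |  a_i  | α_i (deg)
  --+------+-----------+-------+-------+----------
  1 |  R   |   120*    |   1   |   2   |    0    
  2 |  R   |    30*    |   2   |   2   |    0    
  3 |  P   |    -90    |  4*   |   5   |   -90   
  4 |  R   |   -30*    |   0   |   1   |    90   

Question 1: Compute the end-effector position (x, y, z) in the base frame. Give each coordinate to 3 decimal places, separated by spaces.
0.201 7.812 7.500

after link 1: o_1 = (-1.0000, 1.7321, 1.0000)
after link 2: o_2 = (-2.7321, 2.7321, 3.0000)
after link 3: o_3 = (-0.2321, 7.0622, 7.0000)
after link 4: o_4 = (0.2010, 7.8122, 7.5000)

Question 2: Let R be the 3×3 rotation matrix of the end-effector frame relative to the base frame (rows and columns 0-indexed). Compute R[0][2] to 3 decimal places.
-0.250

End-effector z-axis (col 2 of R) = (-0.2500,-0.4330,0.8660)
R[0][2] = -0.2500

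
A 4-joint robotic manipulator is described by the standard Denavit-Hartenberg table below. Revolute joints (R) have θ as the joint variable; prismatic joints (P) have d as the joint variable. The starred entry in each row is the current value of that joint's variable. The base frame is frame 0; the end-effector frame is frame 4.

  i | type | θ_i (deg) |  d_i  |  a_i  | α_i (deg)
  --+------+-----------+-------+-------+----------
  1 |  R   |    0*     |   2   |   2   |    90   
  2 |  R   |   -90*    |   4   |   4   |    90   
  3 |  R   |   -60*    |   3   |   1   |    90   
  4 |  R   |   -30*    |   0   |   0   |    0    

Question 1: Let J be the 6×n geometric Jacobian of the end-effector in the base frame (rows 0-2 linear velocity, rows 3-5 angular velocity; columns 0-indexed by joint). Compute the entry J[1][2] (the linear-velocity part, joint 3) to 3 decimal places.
axis z_2 = (-1.0000,-0.0000,-0.0000); lever o_n−o_2 = (-3.0000,0.8660,-0.5000)
cross product → J_v[:, 2] = (0.0000,-0.5000,-0.8660)
J_ω[:, 2] = z_2
entry J[1][2] = -0.5000

-0.500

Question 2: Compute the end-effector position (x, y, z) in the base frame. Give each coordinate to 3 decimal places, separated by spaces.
-1.000 -3.134 -2.500

after link 1: o_1 = (2.0000, 0.0000, 2.0000)
after link 2: o_2 = (2.0000, -4.0000, -2.0000)
after link 3: o_3 = (-1.0000, -3.1340, -2.5000)
after link 4: o_4 = (-1.0000, -3.1340, -2.5000)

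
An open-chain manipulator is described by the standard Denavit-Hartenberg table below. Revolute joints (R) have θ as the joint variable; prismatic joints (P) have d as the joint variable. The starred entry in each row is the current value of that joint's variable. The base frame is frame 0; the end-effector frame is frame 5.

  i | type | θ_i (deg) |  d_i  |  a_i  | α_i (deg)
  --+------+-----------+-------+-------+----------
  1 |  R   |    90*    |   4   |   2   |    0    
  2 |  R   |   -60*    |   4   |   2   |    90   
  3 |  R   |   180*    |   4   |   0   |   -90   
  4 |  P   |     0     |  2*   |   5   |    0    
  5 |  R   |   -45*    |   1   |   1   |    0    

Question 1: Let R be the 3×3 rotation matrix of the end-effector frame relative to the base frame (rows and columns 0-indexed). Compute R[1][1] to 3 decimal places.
End-effector y-axis (col 1 of R) = (-0.9659,0.2588,-0.0000)
R[1][1] = 0.2588

0.259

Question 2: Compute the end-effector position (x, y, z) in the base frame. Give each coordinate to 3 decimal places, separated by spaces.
-0.857 -3.930 5.000

after link 1: o_1 = (0.0000, 2.0000, 4.0000)
after link 2: o_2 = (1.7321, 3.0000, 8.0000)
after link 3: o_3 = (3.7321, -0.4641, 8.0000)
after link 4: o_4 = (-0.5981, -2.9641, 6.0000)
after link 5: o_5 = (-0.8569, -3.9300, 5.0000)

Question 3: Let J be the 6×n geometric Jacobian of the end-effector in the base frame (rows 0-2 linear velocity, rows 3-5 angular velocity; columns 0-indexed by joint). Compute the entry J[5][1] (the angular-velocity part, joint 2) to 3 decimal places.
1.000

axis z_1 = (0.0000,0.0000,1.0000); lever o_n−o_1 = (-0.8569,-5.9300,1.0000)
cross product → J_v[:, 1] = (5.9300,-0.8569,0.0000)
J_ω[:, 1] = z_1
entry J[5][1] = 1.0000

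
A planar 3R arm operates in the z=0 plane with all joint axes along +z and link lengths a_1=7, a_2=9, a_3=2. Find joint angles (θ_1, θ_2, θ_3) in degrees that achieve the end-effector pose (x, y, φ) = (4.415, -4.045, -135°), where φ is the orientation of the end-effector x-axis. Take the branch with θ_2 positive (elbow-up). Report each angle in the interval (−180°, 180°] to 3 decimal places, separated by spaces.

wrist centre = target − a_3·(cos φ, sin φ) = (5.8292, -2.6308)
cos θ_2 = (40.9008−7²−9²)/(2·7·9) = -0.7071; θ_2 = 135.0024° (elbow-up)
β = atan2(-2.6308,5.8292) = -24.2902°; ψ = atan2(6.3637,0.6358) = 84.2948°
θ_1 = β − ψ = -108.5849°
θ_3 = φ − θ_1 − θ_2 = -161.4175° (wrapped to (-180°,180°])

-108.585 135.002 -161.418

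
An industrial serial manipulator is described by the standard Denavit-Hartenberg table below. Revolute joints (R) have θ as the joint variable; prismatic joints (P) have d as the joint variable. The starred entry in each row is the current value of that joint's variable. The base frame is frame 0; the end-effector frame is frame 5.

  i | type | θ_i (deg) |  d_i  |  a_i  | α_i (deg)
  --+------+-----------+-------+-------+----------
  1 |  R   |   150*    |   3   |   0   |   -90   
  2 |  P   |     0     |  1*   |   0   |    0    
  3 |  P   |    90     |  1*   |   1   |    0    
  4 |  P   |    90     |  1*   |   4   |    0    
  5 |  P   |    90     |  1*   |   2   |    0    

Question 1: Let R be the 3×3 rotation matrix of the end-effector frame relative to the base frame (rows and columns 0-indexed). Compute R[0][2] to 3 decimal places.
End-effector z-axis (col 2 of R) = (-0.5000,-0.8660,0.0000)
R[0][2] = -0.5000

-0.500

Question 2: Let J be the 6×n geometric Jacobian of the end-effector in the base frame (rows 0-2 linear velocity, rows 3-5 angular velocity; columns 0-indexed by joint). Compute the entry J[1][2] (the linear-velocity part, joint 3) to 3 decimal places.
-0.866

prismatic axis z_2 = (-0.5000,-0.8660,0.0000)
J_v[:, 2] = z_2; J_ω[:, 2] = (0,0,0)
entry J[1][2] = -0.8660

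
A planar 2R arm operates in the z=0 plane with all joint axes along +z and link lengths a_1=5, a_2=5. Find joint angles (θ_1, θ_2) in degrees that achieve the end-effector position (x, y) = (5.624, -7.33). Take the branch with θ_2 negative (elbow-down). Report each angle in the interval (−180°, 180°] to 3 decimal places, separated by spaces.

cos θ_2 = (85.3583−5²−5²)/(2·5·5) = 0.7072; θ_2 = -44.9952° (elbow-down)
β = atan2(-7.3300,5.6240) = -52.5025°; ψ = atan2(-3.5352,8.5358) = -22.4976°
θ_1 = β − ψ = -30.0049°

-30.005 -44.995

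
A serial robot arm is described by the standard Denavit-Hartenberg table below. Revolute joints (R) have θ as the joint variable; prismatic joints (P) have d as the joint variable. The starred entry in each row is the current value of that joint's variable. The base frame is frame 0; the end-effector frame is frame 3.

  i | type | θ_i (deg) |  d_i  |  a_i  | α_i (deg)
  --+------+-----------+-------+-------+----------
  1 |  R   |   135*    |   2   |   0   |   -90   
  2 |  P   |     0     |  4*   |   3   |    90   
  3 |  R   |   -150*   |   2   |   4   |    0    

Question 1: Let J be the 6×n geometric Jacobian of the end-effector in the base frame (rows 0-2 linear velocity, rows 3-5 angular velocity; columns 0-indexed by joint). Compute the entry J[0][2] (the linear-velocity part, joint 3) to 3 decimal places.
axis z_2 = (0.0000,0.0000,1.0000); lever o_n−o_2 = (3.8637,-1.0353,2.0000)
cross product → J_v[:, 2] = (1.0353,3.8637,-0.0000)
J_ω[:, 2] = z_2
entry J[0][2] = 1.0353

1.035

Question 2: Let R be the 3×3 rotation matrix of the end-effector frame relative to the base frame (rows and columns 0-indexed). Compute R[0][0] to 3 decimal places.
0.966

End-effector x-axis (col 0 of R) = (0.9659,-0.2588,0.0000)
R[0][0] = 0.9659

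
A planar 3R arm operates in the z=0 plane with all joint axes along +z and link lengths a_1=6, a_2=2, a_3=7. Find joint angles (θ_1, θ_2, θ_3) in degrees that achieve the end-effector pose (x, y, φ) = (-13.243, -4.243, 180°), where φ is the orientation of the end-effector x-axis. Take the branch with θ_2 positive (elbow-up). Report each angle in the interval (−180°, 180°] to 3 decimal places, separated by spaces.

wrist centre = target − a_3·(cos φ, sin φ) = (-6.2430, -4.2430)
cos θ_2 = (56.9781−6²−2²)/(2·6·2) = 0.7074; θ_2 = 44.9746° (elbow-up)
β = atan2(-4.2430,-6.2430) = -145.7984°; ψ = atan2(1.4136,7.4148) = 10.7935°
θ_1 = β − ψ = -156.5919°
θ_3 = φ − θ_1 − θ_2 = -68.3827° (wrapped to (-180°,180°])

-156.592 44.975 -68.383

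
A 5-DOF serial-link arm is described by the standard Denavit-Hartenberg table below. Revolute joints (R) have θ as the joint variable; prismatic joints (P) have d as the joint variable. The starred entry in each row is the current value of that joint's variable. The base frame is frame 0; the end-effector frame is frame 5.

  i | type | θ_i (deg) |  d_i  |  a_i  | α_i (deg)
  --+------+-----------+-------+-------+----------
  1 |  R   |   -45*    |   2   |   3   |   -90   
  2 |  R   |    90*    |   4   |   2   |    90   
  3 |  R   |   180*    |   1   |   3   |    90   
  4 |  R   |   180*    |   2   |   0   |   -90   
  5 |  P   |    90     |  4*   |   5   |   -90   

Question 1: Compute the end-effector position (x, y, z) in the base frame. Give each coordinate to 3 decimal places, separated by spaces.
0.707 0.707 3.000

after link 1: o_1 = (2.1213, -2.1213, 2.0000)
after link 2: o_2 = (4.9497, 0.7071, 0.0000)
after link 3: o_3 = (5.6569, 0.0000, 3.0000)
after link 4: o_4 = (7.0711, 1.4142, 3.0000)
after link 5: o_5 = (0.7071, 0.7071, 3.0000)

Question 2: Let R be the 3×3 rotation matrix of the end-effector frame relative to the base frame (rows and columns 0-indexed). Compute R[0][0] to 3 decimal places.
End-effector x-axis (col 0 of R) = (-0.7071,-0.7071,-0.0000)
R[0][0] = -0.7071

-0.707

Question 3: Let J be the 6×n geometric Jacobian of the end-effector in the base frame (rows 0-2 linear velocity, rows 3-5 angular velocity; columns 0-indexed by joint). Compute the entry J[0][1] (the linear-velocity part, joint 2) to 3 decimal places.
axis z_1 = (0.7071,0.7071,0.0000); lever o_n−o_1 = (-1.4142,2.8284,1.0000)
cross product → J_v[:, 1] = (0.7071,-0.7071,3.0000)
J_ω[:, 1] = z_1
entry J[0][1] = 0.7071

0.707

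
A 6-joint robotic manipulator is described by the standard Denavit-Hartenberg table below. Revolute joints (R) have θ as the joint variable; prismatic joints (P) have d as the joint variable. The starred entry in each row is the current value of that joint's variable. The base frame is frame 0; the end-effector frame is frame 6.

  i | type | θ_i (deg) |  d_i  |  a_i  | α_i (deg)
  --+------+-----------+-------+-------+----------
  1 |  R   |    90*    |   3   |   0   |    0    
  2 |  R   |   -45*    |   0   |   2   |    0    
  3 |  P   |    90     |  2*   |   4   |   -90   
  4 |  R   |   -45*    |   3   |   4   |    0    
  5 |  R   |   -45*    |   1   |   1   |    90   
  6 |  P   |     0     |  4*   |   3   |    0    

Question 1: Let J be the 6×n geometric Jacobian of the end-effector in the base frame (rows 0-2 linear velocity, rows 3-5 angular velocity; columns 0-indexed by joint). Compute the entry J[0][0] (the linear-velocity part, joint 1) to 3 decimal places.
-0.586

axis z_0 = ẑ; lever o_n−o_0 = (-3.4142,0.5858,11.8284)
cross product → J_v[:, 0] = (-0.5858,-3.4142,0.0000)
J_ω[:, 0] = z_0
entry J[0][0] = -0.5858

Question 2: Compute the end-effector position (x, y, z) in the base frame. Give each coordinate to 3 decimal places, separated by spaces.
after link 1: o_1 = (0.0000, 0.0000, 3.0000)
after link 2: o_2 = (1.4142, 1.4142, 3.0000)
after link 3: o_3 = (-1.4142, 4.2426, 5.0000)
after link 4: o_4 = (-5.5355, 4.1213, 7.8284)
after link 5: o_5 = (-6.2426, 3.4142, 8.8284)
after link 6: o_6 = (-3.4142, 0.5858, 11.8284)

-3.414 0.586 11.828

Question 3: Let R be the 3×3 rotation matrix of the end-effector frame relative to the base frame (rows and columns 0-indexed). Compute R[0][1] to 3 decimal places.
End-effector y-axis (col 1 of R) = (-0.7071,-0.7071,0.0000)
R[0][1] = -0.7071

-0.707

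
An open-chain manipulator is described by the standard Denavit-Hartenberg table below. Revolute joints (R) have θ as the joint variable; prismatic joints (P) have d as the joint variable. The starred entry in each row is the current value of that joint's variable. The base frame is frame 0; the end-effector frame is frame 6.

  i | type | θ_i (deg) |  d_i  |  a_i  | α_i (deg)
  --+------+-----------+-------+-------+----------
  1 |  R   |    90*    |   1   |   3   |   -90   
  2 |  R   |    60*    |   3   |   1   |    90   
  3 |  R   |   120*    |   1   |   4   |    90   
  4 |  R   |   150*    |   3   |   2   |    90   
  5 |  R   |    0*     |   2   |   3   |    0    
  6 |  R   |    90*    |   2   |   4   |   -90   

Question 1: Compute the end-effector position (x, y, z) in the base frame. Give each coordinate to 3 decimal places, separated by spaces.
after link 1: o_1 = (0.0000, 3.0000, 1.0000)
after link 2: o_2 = (-3.0000, 3.5000, 0.1340)
after link 3: o_3 = (-6.4641, 3.3660, 2.3660)
after link 4: o_4 = (-6.4641, 5.9641, -0.1340)
after link 5: o_5 = (-5.0801, 9.1627, 0.7901)
after link 6: o_6 = (-7.9462, 12.1447, -0.9109)

-7.946 12.145 -0.911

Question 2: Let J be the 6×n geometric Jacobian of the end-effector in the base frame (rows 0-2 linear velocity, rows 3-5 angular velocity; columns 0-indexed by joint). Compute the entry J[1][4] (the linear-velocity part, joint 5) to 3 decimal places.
axis z_4 = (-0.4330,0.6250,0.6495); lever o_n−o_4 = (-1.4821,6.1806,-0.7769)
cross product → J_v[:, 4] = (-4.5000,-1.2990,-1.7500)
J_ω[:, 4] = z_4
entry J[1][4] = -1.2990

-1.299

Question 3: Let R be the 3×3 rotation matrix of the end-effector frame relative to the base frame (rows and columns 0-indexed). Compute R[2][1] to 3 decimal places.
End-effector y-axis (col 1 of R) = (0.4330,-0.6250,-0.6495)
R[2][1] = -0.6495

-0.650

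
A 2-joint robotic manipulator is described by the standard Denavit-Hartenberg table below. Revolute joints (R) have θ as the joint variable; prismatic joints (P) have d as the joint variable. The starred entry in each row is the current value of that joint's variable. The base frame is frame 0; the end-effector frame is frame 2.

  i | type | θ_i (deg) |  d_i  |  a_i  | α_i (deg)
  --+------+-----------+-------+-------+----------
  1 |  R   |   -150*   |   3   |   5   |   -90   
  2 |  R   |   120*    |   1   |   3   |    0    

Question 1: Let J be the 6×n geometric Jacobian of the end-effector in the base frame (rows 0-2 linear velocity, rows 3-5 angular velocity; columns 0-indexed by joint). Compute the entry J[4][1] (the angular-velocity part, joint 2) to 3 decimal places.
-0.866

axis z_1 = (0.5000,-0.8660,0.0000); lever o_n−o_1 = (1.7990,-0.1160,-2.5981)
cross product → J_v[:, 1] = (2.2500,1.2990,1.5000)
J_ω[:, 1] = z_1
entry J[4][1] = -0.8660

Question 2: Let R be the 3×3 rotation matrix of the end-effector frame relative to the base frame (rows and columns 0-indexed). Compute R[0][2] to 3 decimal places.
0.500

End-effector z-axis (col 2 of R) = (0.5000,-0.8660,0.0000)
R[0][2] = 0.5000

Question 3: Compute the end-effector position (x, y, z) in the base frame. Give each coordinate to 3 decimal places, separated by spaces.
-2.531 -2.616 0.402

after link 1: o_1 = (-4.3301, -2.5000, 3.0000)
after link 2: o_2 = (-2.5311, -2.6160, 0.4019)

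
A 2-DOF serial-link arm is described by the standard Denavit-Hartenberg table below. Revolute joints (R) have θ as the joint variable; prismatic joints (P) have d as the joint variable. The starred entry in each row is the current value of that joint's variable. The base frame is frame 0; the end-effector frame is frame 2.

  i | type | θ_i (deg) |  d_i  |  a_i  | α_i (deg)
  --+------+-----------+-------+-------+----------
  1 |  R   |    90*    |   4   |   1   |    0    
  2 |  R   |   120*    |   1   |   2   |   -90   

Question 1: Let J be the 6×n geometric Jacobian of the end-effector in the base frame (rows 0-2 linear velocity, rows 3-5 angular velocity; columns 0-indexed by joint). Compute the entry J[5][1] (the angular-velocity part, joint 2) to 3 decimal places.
1.000

axis z_1 = (0.0000,0.0000,1.0000); lever o_n−o_1 = (-1.7321,-1.0000,1.0000)
cross product → J_v[:, 1] = (1.0000,-1.7321,0.0000)
J_ω[:, 1] = z_1
entry J[5][1] = 1.0000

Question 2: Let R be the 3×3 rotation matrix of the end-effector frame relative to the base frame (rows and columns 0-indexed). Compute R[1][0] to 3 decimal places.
-0.500

End-effector x-axis (col 0 of R) = (-0.8660,-0.5000,0.0000)
R[1][0] = -0.5000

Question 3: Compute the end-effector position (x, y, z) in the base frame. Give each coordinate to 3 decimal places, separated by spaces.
after link 1: o_1 = (0.0000, 1.0000, 4.0000)
after link 2: o_2 = (-1.7321, 0.0000, 5.0000)

-1.732 0.000 5.000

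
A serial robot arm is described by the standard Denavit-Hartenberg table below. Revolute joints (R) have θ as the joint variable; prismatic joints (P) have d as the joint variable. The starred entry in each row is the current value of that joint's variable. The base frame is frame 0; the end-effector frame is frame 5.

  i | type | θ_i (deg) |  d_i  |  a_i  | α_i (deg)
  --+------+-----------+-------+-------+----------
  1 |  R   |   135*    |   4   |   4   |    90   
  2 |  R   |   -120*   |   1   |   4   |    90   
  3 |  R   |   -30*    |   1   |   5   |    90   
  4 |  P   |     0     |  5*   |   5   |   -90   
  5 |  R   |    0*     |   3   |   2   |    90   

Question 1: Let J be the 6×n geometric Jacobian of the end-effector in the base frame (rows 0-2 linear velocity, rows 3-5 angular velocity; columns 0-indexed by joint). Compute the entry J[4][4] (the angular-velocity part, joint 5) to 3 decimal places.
axis z_4 = (0.6124,-0.6124,0.5000); lever o_n−o_4 = (1.7424,-3.1566,-0.0000)
cross product → J_v[:, 4] = (1.5783,0.8712,-0.8660)
J_ω[:, 4] = z_4
entry J[4][4] = -0.6124

-0.612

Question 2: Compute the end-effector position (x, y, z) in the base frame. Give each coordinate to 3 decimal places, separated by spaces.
after link 1: o_1 = (-2.8284, 2.8284, 4.0000)
after link 2: o_2 = (-0.7071, 2.1213, 0.5359)
after link 3: o_3 = (-0.3316, -1.7898, -2.7141)
after link 4: o_4 = (-4.5142, -7.2664, -4.2990)
after link 5: o_5 = (-2.7718, -10.4230, -4.2990)

-2.772 -10.423 -4.299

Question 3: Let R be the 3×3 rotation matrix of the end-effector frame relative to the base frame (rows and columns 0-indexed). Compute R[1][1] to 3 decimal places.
End-effector y-axis (col 1 of R) = (0.6124,-0.6124,0.5000)
R[1][1] = -0.6124

-0.612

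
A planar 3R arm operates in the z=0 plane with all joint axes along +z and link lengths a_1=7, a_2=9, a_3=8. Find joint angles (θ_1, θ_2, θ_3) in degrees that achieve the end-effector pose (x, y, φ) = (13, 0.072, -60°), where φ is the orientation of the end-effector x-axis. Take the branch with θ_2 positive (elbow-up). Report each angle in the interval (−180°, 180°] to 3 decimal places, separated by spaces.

wrist centre = target − a_3·(cos φ, sin φ) = (9.0000, 7.0002)
cos θ_2 = (130.0028−7²−9²)/(2·7·9) = 0.0000; θ_2 = 89.9987° (elbow-up)
β = atan2(7.0002,9.0000) = 37.8758°; ψ = atan2(9.0000,7.0002) = 52.1242°
θ_1 = β − ψ = -14.2484°
θ_3 = φ − θ_1 − θ_2 = -135.7503° (wrapped to (-180°,180°])

-14.248 89.999 -135.750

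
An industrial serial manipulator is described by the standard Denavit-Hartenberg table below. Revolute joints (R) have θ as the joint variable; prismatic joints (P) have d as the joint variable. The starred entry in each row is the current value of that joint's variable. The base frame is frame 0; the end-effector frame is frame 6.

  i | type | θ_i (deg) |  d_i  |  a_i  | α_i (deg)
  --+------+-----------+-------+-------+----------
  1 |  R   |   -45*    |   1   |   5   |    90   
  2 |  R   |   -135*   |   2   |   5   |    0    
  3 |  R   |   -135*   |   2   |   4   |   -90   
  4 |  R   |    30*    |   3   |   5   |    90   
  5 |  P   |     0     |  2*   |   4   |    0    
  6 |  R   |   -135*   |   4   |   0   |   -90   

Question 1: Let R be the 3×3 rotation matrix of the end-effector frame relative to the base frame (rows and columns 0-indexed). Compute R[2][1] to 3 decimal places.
-0.500

End-effector y-axis (col 1 of R) = (0.6124,0.6124,-0.5000)
R[2][1] = -0.5000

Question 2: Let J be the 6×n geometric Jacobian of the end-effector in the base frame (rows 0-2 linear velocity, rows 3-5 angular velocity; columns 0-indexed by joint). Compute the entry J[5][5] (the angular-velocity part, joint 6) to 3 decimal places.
axis z_5 = (-0.6124,-0.6124,0.5000); lever o_n−o_5 = (-2.4495,-2.4495,2.0000)
cross product → J_v[:, 5] = (0.0000,0.0000,0.0000)
J_ω[:, 5] = z_5
entry J[5][5] = 0.5000

0.500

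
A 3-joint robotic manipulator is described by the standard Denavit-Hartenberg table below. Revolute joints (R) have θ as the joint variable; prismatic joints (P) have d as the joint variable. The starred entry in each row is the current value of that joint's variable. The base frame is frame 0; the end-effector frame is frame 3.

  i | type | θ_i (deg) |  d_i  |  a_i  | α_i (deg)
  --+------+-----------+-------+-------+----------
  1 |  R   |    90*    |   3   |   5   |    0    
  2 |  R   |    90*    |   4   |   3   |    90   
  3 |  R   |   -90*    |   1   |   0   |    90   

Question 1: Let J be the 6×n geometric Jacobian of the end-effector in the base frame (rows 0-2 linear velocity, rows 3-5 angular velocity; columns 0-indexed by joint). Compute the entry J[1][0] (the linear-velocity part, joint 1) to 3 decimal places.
axis z_0 = ẑ; lever o_n−o_0 = (-3.0000,6.0000,7.0000)
cross product → J_v[:, 0] = (-6.0000,-3.0000,0.0000)
J_ω[:, 0] = z_0
entry J[1][0] = -3.0000

-3.000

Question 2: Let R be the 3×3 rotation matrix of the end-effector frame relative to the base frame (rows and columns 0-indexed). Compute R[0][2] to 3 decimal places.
1.000

End-effector z-axis (col 2 of R) = (1.0000,-0.0000,-0.0000)
R[0][2] = 1.0000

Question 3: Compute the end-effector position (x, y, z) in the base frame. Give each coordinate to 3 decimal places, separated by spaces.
after link 1: o_1 = (0.0000, 5.0000, 3.0000)
after link 2: o_2 = (-3.0000, 5.0000, 7.0000)
after link 3: o_3 = (-3.0000, 6.0000, 7.0000)

-3.000 6.000 7.000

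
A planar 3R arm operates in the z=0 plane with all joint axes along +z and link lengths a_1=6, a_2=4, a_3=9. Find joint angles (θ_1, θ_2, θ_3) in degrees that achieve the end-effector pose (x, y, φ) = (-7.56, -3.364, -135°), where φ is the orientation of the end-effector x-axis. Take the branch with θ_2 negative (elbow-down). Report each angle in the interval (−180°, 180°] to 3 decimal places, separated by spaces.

wrist centre = target − a_3·(cos φ, sin φ) = (-1.1960, 3.0000)
cos θ_2 = (10.4303−6²−4²)/(2·6·4) = -0.8660; θ_2 = -150.0012° (elbow-down)
β = atan2(3.0000,-1.1960) = 111.7364°; ψ = atan2(-1.9999,2.5359) = -38.2614°
θ_1 = β − ψ = 149.9978°
θ_3 = φ − θ_1 − θ_2 = -134.9966° (wrapped to (-180°,180°])

149.998 -150.001 -134.997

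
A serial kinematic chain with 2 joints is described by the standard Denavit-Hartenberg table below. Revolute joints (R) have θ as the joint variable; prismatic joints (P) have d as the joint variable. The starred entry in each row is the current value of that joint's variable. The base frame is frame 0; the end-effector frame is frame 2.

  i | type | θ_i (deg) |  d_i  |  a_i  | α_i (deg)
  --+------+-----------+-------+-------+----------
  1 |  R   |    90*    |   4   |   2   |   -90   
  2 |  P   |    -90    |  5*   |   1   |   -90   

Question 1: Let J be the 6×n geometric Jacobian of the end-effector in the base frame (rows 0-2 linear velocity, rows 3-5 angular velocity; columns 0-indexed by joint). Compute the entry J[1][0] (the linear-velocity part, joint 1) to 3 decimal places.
axis z_0 = ẑ; lever o_n−o_0 = (-5.0000,2.0000,5.0000)
cross product → J_v[:, 0] = (-2.0000,-5.0000,0.0000)
J_ω[:, 0] = z_0
entry J[1][0] = -5.0000

-5.000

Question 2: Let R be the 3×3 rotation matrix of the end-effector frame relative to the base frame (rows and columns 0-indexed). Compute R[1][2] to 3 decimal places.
1.000

End-effector z-axis (col 2 of R) = (-0.0000,1.0000,-0.0000)
R[1][2] = 1.0000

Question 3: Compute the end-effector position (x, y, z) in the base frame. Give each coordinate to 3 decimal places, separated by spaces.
after link 1: o_1 = (0.0000, 2.0000, 4.0000)
after link 2: o_2 = (-5.0000, 2.0000, 5.0000)

-5.000 2.000 5.000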